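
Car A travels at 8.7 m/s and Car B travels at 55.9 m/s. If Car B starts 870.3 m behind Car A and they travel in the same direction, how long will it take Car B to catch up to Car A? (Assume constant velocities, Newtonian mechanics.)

Relative speed: v_rel = 55.9 - 8.7 = 47.2 m/s
Time to catch: t = d₀/v_rel = 870.3/47.2 = 18.44 s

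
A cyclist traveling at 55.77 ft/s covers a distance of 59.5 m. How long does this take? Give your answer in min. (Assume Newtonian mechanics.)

v = 55.77 ft/s × 0.3048 = 16.9987 m/s
t = d / v = 59.5 / 16.9987 = 3.50027 s
t = 3.50027 s / 60.0 = 0.05834 min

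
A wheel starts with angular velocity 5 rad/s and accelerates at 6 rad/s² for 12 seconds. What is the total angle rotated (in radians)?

θ = ω₀t + ½αt² = 5×12 + ½×6×12² = 492.0 rad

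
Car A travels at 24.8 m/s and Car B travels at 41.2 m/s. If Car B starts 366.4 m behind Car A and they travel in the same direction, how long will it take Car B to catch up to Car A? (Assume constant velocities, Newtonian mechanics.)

Relative speed: v_rel = 41.2 - 24.8 = 16.4 m/s
Time to catch: t = d₀/v_rel = 366.4/16.4 = 22.34 s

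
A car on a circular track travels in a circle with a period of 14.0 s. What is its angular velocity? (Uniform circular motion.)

ω = 2π/T = 2π/14.0 = 0.4488 rad/s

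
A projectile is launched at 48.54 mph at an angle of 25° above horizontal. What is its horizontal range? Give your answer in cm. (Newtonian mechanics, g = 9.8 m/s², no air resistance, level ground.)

v₀ = 48.54 mph × 0.44704 = 21.6993 m/s
R = v₀² × sin(2θ) / g = 21.6993² × sin(2 × 25°) / 9.8 = 470.86 × 0.766044 / 9.8 = 36.8061 m
R = 36.8061 m / 0.01 = 3681 cm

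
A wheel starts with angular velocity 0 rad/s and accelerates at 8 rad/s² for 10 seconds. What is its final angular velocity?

ω = ω₀ + αt = 0 + 8 × 10 = 80 rad/s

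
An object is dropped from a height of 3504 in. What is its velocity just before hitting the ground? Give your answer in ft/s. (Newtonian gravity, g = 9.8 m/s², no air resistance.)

h = 3504 in × 0.0254 = 89.0016 m
v = √(2gh) = √(2 × 9.8 × 89.0016) = 41.7664 m/s
v = 41.7664 m/s / 0.3048 = 137.0 ft/s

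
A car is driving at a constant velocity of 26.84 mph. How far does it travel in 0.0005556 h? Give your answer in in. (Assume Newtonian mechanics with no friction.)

v = 26.84 mph × 0.44704 = 11.9986 m/s
t = 0.0005556 h × 3600.0 = 2.00016 s
d = v × t = 11.9986 × 2.00016 = 23.9991 m
d = 23.9991 m / 0.0254 = 944.8 in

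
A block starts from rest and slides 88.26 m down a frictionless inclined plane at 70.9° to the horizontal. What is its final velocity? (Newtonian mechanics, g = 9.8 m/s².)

a = g sin(θ) = 9.8 × sin(70.9°) = 9.2605 m/s²
v = √(2ad) = √(2 × 9.2605 × 88.26) = 40.43 m/s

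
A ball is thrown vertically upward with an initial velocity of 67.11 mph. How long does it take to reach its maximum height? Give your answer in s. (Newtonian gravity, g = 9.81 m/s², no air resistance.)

v₀ = 67.11 mph × 0.44704 = 30.0009 m/s
t_up = v₀ / g = 30.0009 / 9.81 = 3.058 s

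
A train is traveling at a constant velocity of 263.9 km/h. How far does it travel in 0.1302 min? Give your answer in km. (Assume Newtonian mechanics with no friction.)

v = 263.9 km/h × 0.2777777777777778 = 73.3056 m/s
t = 0.1302 min × 60.0 = 7.812 s
d = v × t = 73.3056 × 7.812 = 572.663 m
d = 572.663 m / 1000.0 = 0.5727 km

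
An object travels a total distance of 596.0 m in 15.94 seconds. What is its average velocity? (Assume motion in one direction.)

v_avg = Δd / Δt = 596.0 / 15.94 = 37.39 m/s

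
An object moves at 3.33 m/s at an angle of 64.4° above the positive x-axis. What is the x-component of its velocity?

vₓ = v cos(θ) = 3.33 × cos(64.4°) = 1.44 m/s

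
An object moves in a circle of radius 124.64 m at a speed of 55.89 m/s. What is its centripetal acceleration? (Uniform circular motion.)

a_c = v²/r = 55.89²/124.64 = 3123.6921/124.64 = 25.06 m/s²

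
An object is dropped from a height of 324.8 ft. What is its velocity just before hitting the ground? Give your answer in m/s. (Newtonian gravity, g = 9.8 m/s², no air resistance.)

h = 324.8 ft × 0.3048 = 98.999 m
v = √(2gh) = √(2 × 9.8 × 98.999) = 44.05 m/s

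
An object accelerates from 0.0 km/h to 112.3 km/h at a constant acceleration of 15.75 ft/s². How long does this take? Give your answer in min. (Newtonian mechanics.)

v₀ = 0.0 km/h × 0.2777777777777778 = 0.0 m/s
v = 112.3 km/h × 0.2777777777777778 = 31.1944 m/s
a = 15.75 ft/s² × 0.3048 = 4.8006 m/s²
t = (v - v₀) / a = (31.1944 - 0.0) / 4.8006 = 6.49802 s
t = 6.49802 s / 60.0 = 0.1083 min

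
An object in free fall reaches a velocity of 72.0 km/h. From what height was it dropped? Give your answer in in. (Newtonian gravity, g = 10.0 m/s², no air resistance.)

v = 72.0 km/h × 0.2777777777777778 = 20.0 m/s
h = v² / (2g) = 20.0² / (2 × 10.0) = 20.0 m
h = 20.0 m / 0.0254 = 787.4 in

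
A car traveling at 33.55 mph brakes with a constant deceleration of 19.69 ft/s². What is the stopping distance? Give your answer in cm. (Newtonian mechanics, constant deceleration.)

v₀ = 33.55 mph × 0.44704 = 14.9982 m/s
a = 19.69 ft/s² × 0.3048 = 6.00151 m/s²
d = v₀² / (2a) = 14.9982² / (2 × 6.00151) = 224.946 / 12.003 = 18.7408 m
d = 18.7408 m / 0.01 = 1874 cm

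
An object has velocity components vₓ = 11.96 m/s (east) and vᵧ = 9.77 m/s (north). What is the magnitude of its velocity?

|v| = √(vₓ² + vᵧ²) = √(11.96² + 9.77²) = √(238.4945) = 15.44 m/s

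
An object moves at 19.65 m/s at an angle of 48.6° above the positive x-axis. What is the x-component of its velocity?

vₓ = v cos(θ) = 19.65 × cos(48.6°) = 12.99 m/s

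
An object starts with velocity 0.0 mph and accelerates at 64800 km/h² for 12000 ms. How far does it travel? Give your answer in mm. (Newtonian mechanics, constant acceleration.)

v₀ = 0.0 mph × 0.44704 = 0.0 m/s
a = 64800 km/h² × 7.716049382716049e-05 = 5.0 m/s²
t = 12000 ms × 0.001 = 12.0 s
d = v₀ × t + ½ × a × t² = 0.0 × 12.0 + 0.5 × 5.0 × 12.0² = 360.0 m
d = 360.0 m / 0.001 = 360000 mm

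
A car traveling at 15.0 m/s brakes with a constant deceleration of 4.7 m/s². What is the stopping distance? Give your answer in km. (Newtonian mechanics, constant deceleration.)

d = v₀² / (2a) = 15.0² / (2 × 4.7) = 225.0 / 9.4 = 23.9362 m
d = 23.9362 m / 1000.0 = 0.02394 km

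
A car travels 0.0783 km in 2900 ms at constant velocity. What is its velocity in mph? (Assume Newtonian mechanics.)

d = 0.0783 km × 1000.0 = 78.3 m
t = 2900 ms × 0.001 = 2.9 s
v = d / t = 78.3 / 2.9 = 27.0 m/s
v = 27.0 m/s / 0.44704 = 60.4 mph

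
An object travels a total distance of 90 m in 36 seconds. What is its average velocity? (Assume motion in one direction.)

v_avg = Δd / Δt = 90 / 36 = 2.5 m/s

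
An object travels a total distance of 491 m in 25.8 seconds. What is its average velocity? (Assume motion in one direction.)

v_avg = Δd / Δt = 491 / 25.8 = 19.03 m/s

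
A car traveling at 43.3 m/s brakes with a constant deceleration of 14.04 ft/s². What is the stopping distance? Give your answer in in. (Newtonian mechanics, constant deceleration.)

a = 14.04 ft/s² × 0.3048 = 4.27939 m/s²
d = v₀² / (2a) = 43.3² / (2 × 4.27939) = 1874.89 / 8.55878 = 219.06 m
d = 219.06 m / 0.0254 = 8624 in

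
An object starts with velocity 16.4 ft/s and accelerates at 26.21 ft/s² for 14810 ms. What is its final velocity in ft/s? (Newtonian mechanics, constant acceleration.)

v₀ = 16.4 ft/s × 0.3048 = 4.99872 m/s
a = 26.21 ft/s² × 0.3048 = 7.98881 m/s²
t = 14810 ms × 0.001 = 14.81 s
v = v₀ + a × t = 4.99872 + 7.98881 × 14.81 = 123.313 m/s
v = 123.313 m/s / 0.3048 = 404.6 ft/s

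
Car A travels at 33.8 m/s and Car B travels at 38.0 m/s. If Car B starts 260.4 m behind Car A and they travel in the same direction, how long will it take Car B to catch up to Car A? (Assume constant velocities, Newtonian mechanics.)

Relative speed: v_rel = 38.0 - 33.8 = 4.2 m/s
Time to catch: t = d₀/v_rel = 260.4/4.2 = 62.0 s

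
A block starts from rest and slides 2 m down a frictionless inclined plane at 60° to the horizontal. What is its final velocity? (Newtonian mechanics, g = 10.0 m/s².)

a = g sin(θ) = 10.0 × sin(60°) = 8.6603 m/s²
v = √(2ad) = √(2 × 8.6603 × 2) = 5.89 m/s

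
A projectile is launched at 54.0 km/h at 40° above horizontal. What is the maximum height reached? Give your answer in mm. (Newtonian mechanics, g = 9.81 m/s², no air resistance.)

v₀ = 54.0 km/h × 0.2777777777777778 = 15.0 m/s
H = v₀² × sin²(θ) / (2g) = 15.0² × sin(40°)² / (2 × 9.81) = 225.0 × 0.413176 / 19.62 = 4.73826 m
H = 4.73826 m / 0.001 = 4738 mm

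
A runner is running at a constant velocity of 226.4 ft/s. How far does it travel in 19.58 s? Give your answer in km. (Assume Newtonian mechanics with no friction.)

v = 226.4 ft/s × 0.3048 = 69.0067 m/s
d = v × t = 69.0067 × 19.58 = 1351.15 m
d = 1351.15 m / 1000.0 = 1.351 km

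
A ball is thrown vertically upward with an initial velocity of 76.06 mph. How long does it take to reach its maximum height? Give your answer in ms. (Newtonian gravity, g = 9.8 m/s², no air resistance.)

v₀ = 76.06 mph × 0.44704 = 34.0019 m/s
t_up = v₀ / g = 34.0019 / 9.8 = 3.46958 s
t_up = 3.46958 s / 0.001 = 3470 ms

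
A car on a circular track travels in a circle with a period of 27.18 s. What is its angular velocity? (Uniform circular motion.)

ω = 2π/T = 2π/27.18 = 0.2312 rad/s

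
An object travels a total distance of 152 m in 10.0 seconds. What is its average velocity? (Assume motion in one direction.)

v_avg = Δd / Δt = 152 / 10.0 = 15.2 m/s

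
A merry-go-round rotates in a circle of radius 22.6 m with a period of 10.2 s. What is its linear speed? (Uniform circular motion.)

v = 2πr/T = 2π×22.6/10.2 = 13.92 m/s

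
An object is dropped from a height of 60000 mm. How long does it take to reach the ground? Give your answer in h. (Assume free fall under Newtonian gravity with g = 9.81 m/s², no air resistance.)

h = 60000 mm × 0.001 = 60.0 m
t = √(2h/g) = √(2 × 60.0 / 9.81) = 3.49749 s
t = 3.49749 s / 3600.0 = 0.0009715 h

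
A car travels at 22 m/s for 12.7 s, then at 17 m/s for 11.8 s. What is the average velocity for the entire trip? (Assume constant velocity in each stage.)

d₁ = v₁t₁ = 22 × 12.7 = 279.4 m
d₂ = v₂t₂ = 17 × 11.8 = 200.6 m
d_total = 480.0 m, t_total = 24.5 s
v_avg = d_total/t_total = 480.0/24.5 = 19.59 m/s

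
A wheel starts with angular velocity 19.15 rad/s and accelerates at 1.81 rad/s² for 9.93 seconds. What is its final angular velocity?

ω = ω₀ + αt = 19.15 + 1.81 × 9.93 = 37.12 rad/s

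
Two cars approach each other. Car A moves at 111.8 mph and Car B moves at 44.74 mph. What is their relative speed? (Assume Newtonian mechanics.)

v_rel = v_A + v_B = 111.8 + 44.74 = 156.54 mph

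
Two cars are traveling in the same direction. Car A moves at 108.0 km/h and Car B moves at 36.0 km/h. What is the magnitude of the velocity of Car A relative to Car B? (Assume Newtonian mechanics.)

v_rel = |v_A - v_B| = |108.0 - 36.0| = 72.0 km/h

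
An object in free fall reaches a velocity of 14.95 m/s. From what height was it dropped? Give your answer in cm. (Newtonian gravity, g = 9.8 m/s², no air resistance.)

h = v² / (2g) = 14.95² / (2 × 9.8) = 11.4032 m
h = 11.4032 m / 0.01 = 1140 cm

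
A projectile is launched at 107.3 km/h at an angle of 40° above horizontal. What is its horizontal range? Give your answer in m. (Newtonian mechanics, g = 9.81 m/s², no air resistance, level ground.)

v₀ = 107.3 km/h × 0.2777777777777778 = 29.8056 m/s
R = v₀² × sin(2θ) / g = 29.8056² × sin(2 × 40°) / 9.81 = 888.374 × 0.984808 / 9.81 = 89.18 m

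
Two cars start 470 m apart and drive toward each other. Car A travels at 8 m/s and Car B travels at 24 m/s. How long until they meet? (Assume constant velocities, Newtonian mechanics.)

Combined speed: v_combined = 8 + 24 = 32 m/s
Time to meet: t = d/v_combined = 470/32 = 14.69 s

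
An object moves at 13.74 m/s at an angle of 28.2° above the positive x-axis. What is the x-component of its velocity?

vₓ = v cos(θ) = 13.74 × cos(28.2°) = 12.11 m/s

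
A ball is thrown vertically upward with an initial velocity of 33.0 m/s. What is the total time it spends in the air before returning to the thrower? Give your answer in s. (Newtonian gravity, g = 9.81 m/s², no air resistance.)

t_total = 2 × v₀ / g = 2 × 33.0 / 9.81 = 6.728 s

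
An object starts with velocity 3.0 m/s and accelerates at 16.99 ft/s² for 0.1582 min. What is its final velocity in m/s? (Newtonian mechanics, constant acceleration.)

a = 16.99 ft/s² × 0.3048 = 5.17855 m/s²
t = 0.1582 min × 60.0 = 9.492 s
v = v₀ + a × t = 3.0 + 5.17855 × 9.492 = 52.15 m/s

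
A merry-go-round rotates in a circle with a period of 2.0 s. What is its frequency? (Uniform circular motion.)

f = 1/T = 1/2.0 = 0.5 Hz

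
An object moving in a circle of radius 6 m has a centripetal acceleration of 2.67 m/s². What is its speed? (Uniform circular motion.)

v = √(a_c × r) = √(2.67 × 6) = 4.0 m/s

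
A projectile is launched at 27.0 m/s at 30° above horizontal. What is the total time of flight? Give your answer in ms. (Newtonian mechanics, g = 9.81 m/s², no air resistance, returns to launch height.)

T = 2 × v₀ × sin(θ) / g = 2 × 27.0 × sin(30°) / 9.81 = 2 × 27.0 × 0.5 / 9.81 = 2.75229 s
T = 2.75229 s / 0.001 = 2752 ms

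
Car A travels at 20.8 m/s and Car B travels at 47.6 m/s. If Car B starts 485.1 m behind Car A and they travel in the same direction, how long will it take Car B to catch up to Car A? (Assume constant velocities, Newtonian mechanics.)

Relative speed: v_rel = 47.6 - 20.8 = 26.8 m/s
Time to catch: t = d₀/v_rel = 485.1/26.8 = 18.1 s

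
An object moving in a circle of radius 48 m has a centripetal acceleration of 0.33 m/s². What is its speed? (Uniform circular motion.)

v = √(a_c × r) = √(0.33 × 48) = 3.98 m/s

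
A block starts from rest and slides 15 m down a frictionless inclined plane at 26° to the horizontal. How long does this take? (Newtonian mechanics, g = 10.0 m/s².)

a = g sin(θ) = 10.0 × sin(26°) = 4.3837 m/s²
t = √(2d/a) = √(2 × 15 / 4.3837) = 2.62 s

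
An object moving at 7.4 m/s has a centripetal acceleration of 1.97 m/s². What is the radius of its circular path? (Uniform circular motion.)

r = v²/a_c = 7.4²/1.97 = 27.8 m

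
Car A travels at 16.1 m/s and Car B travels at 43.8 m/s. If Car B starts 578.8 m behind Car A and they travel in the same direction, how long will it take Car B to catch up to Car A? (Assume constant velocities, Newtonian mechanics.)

Relative speed: v_rel = 43.8 - 16.1 = 27.7 m/s
Time to catch: t = d₀/v_rel = 578.8/27.7 = 20.9 s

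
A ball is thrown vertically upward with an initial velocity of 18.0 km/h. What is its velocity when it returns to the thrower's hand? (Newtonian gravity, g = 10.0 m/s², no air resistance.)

By conservation of energy (no air resistance), the ball returns to the throw height with the same speed as launch, but directed downward.
|v_ground| = v₀ = 18.0 km/h
v_ground = 18.0 km/h (downward)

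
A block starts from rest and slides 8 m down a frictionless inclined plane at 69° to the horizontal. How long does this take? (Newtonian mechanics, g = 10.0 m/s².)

a = g sin(θ) = 10.0 × sin(69°) = 9.3358 m/s²
t = √(2d/a) = √(2 × 8 / 9.3358) = 1.31 s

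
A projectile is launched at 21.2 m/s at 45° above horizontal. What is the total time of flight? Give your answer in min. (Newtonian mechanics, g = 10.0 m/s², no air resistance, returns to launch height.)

T = 2 × v₀ × sin(θ) / g = 2 × 21.2 × sin(45°) / 10.0 = 2 × 21.2 × 0.707107 / 10.0 = 2.99813 s
T = 2.99813 s / 60.0 = 0.04997 min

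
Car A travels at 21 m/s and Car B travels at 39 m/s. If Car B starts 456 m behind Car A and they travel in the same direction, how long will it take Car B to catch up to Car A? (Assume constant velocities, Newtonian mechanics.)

Relative speed: v_rel = 39 - 21 = 18 m/s
Time to catch: t = d₀/v_rel = 456/18 = 25.33 s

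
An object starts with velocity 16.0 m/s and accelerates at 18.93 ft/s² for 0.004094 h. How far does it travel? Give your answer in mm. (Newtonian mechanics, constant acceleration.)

a = 18.93 ft/s² × 0.3048 = 5.76986 m/s²
t = 0.004094 h × 3600.0 = 14.7384 s
d = v₀ × t + ½ × a × t² = 16.0 × 14.7384 + 0.5 × 5.76986 × 14.7384² = 862.48 m
d = 862.48 m / 0.001 = 862500 mm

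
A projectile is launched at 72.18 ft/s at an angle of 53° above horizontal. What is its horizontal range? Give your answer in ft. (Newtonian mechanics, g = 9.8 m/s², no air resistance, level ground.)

v₀ = 72.18 ft/s × 0.3048 = 22.0005 m/s
R = v₀² × sin(2θ) / g = 22.0005² × sin(2 × 53°) / 9.8 = 484.022 × 0.961262 / 9.8 = 47.4767 m
R = 47.4767 m / 0.3048 = 155.8 ft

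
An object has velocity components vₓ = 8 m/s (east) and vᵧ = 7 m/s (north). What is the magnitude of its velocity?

|v| = √(vₓ² + vᵧ²) = √(8² + 7²) = √(113) = 10.63 m/s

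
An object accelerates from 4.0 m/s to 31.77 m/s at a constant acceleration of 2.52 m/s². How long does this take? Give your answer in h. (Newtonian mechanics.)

t = (v - v₀) / a = (31.77 - 4.0) / 2.52 = 11.0198 s
t = 11.0198 s / 3600.0 = 0.003061 h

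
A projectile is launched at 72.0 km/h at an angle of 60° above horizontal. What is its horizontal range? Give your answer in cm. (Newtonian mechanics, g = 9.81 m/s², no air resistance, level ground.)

v₀ = 72.0 km/h × 0.2777777777777778 = 20.0 m/s
R = v₀² × sin(2θ) / g = 20.0² × sin(2 × 60°) / 9.81 = 400.0 × 0.866025 / 9.81 = 35.3119 m
R = 35.3119 m / 0.01 = 3531 cm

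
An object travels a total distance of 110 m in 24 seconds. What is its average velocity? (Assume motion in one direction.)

v_avg = Δd / Δt = 110 / 24 = 4.58 m/s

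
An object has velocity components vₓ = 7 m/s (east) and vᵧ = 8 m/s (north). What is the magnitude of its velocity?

|v| = √(vₓ² + vᵧ²) = √(7² + 8²) = √(113) = 10.63 m/s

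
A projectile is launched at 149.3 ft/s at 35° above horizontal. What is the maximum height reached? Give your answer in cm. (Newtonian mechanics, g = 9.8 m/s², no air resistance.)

v₀ = 149.3 ft/s × 0.3048 = 45.5066 m/s
H = v₀² × sin²(θ) / (2g) = 45.5066² × sin(35°)² / (2 × 9.8) = 2070.85 × 0.32899 / 19.6 = 34.7596 m
H = 34.7596 m / 0.01 = 3476 cm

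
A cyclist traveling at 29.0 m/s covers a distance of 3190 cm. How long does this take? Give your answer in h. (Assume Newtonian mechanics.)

d = 3190 cm × 0.01 = 31.9 m
t = d / v = 31.9 / 29.0 = 1.1 s
t = 1.1 s / 3600.0 = 0.0003056 h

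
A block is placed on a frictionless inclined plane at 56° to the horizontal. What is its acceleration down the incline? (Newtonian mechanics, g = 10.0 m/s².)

a = g sin(θ) = 10.0 × sin(56°) = 10.0 × 0.829 = 8.29 m/s²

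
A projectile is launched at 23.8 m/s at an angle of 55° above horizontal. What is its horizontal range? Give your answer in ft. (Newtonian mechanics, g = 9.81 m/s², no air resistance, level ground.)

R = v₀² × sin(2θ) / g = 23.8² × sin(2 × 55°) / 9.81 = 566.44 × 0.939693 / 9.81 = 54.2589 m
R = 54.2589 m / 0.3048 = 178.0 ft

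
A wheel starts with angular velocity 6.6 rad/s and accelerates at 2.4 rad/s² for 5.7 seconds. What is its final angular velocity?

ω = ω₀ + αt = 6.6 + 2.4 × 5.7 = 20.28 rad/s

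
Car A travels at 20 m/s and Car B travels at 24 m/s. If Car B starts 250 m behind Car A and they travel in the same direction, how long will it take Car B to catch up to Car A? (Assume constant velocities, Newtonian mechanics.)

Relative speed: v_rel = 24 - 20 = 4 m/s
Time to catch: t = d₀/v_rel = 250/4 = 62.5 s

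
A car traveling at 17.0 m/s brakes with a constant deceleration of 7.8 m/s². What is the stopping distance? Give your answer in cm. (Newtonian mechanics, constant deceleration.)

d = v₀² / (2a) = 17.0² / (2 × 7.8) = 289.0 / 15.6 = 18.5256 m
d = 18.5256 m / 0.01 = 1853 cm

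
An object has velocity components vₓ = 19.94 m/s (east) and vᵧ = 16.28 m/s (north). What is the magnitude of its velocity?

|v| = √(vₓ² + vᵧ²) = √(19.94² + 16.28²) = √(662.642) = 25.74 m/s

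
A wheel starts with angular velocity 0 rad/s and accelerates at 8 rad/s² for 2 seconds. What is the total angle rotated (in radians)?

θ = ω₀t + ½αt² = 0×2 + ½×8×2² = 16.0 rad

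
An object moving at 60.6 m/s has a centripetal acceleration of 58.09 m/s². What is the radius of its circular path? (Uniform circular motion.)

r = v²/a_c = 60.6²/58.09 = 63.22 m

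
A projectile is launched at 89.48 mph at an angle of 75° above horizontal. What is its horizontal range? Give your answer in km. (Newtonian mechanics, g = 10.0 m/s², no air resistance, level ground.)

v₀ = 89.48 mph × 0.44704 = 40.0011 m/s
R = v₀² × sin(2θ) / g = 40.0011² × sin(2 × 75°) / 10.0 = 1600.09 × 0.5 / 10.0 = 80.0045 m
R = 80.0045 m / 1000.0 = 0.08 km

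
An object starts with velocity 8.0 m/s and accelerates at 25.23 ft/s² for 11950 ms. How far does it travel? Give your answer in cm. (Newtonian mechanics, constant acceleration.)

a = 25.23 ft/s² × 0.3048 = 7.6901 m/s²
t = 11950 ms × 0.001 = 11.95 s
d = v₀ × t + ½ × a × t² = 8.0 × 11.95 + 0.5 × 7.6901 × 11.95² = 644.683 m
d = 644.683 m / 0.01 = 64470 cm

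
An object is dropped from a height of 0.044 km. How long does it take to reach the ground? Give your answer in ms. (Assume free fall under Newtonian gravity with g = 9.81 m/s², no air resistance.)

h = 0.044 km × 1000.0 = 44.0 m
t = √(2h/g) = √(2 × 44.0 / 9.81) = 2.99507 s
t = 2.99507 s / 0.001 = 2995 ms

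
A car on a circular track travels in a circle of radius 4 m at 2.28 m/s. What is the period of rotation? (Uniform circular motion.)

T = 2πr/v = 2π×4/2.28 = 11.02 s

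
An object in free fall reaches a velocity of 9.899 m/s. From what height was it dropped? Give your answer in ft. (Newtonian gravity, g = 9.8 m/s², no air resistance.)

h = v² / (2g) = 9.899² / (2 × 9.8) = 4.9995 m
h = 4.9995 m / 0.3048 = 16.4 ft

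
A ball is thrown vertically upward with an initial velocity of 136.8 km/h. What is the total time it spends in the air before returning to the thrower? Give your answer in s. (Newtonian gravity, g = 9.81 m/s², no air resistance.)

v₀ = 136.8 km/h × 0.2777777777777778 = 38.0 m/s
t_total = 2 × v₀ / g = 2 × 38.0 / 9.81 = 7.747 s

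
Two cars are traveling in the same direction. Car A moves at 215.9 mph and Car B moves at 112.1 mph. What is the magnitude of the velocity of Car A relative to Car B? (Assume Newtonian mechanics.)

v_rel = |v_A - v_B| = |215.9 - 112.1| = 103.8 mph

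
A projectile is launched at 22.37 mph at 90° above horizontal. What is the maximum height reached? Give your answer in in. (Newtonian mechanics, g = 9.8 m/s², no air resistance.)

v₀ = 22.37 mph × 0.44704 = 10.0003 m/s
H = v₀² × sin²(θ) / (2g) = 10.0003² × sin(90°)² / (2 × 9.8) = 100.006 × 1.0 / 19.6 = 5.10235 m
H = 5.10235 m / 0.0254 = 200.9 in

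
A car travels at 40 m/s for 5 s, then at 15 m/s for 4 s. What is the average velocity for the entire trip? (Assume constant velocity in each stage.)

d₁ = v₁t₁ = 40 × 5 = 200 m
d₂ = v₂t₂ = 15 × 4 = 60 m
d_total = 260 m, t_total = 9 s
v_avg = d_total/t_total = 260/9 = 28.89 m/s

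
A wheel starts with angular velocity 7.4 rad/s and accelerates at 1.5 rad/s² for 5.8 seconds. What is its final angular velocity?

ω = ω₀ + αt = 7.4 + 1.5 × 5.8 = 16.1 rad/s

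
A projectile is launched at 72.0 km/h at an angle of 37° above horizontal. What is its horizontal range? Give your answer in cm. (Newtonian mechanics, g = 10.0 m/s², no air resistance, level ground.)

v₀ = 72.0 km/h × 0.2777777777777778 = 20.0 m/s
R = v₀² × sin(2θ) / g = 20.0² × sin(2 × 37°) / 10.0 = 400.0 × 0.961262 / 10.0 = 38.4505 m
R = 38.4505 m / 0.01 = 3845 cm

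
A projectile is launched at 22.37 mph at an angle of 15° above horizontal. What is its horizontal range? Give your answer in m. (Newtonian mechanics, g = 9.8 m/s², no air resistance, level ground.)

v₀ = 22.37 mph × 0.44704 = 10.0003 m/s
R = v₀² × sin(2θ) / g = 10.0003² × sin(2 × 15°) / 9.8 = 100.006 × 0.5 / 9.8 = 5.102 m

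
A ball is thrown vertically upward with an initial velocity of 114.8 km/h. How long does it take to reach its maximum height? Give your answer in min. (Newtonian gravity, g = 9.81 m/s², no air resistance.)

v₀ = 114.8 km/h × 0.2777777777777778 = 31.8889 m/s
t_up = v₀ / g = 31.8889 / 9.81 = 3.25065 s
t_up = 3.25065 s / 60.0 = 0.05418 min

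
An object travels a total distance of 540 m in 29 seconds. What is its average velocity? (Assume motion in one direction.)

v_avg = Δd / Δt = 540 / 29 = 18.62 m/s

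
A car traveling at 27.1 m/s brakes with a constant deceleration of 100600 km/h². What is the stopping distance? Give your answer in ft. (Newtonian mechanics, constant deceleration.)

a = 100600 km/h² × 7.716049382716049e-05 = 7.76235 m/s²
d = v₀² / (2a) = 27.1² / (2 × 7.76235) = 734.41 / 15.5247 = 47.3059 m
d = 47.3059 m / 0.3048 = 155.2 ft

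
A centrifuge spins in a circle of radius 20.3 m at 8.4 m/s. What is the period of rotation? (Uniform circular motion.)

T = 2πr/v = 2π×20.3/8.4 = 15.18 s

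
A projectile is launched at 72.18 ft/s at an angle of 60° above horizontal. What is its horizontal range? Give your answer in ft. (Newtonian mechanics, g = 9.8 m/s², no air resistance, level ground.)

v₀ = 72.18 ft/s × 0.3048 = 22.0005 m/s
R = v₀² × sin(2θ) / g = 22.0005² × sin(2 × 60°) / 9.8 = 484.022 × 0.866025 / 9.8 = 42.773 m
R = 42.773 m / 0.3048 = 140.3 ft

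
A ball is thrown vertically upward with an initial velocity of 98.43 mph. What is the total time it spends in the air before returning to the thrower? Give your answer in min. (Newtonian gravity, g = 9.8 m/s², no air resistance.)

v₀ = 98.43 mph × 0.44704 = 44.0021 m/s
t_total = 2 × v₀ / g = 2 × 44.0021 / 9.8 = 8.98002 s
t_total = 8.98002 s / 60.0 = 0.1497 min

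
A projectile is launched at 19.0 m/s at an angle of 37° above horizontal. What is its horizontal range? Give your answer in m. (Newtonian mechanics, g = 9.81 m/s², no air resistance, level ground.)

R = v₀² × sin(2θ) / g = 19.0² × sin(2 × 37°) / 9.81 = 361.0 × 0.961262 / 9.81 = 35.37 m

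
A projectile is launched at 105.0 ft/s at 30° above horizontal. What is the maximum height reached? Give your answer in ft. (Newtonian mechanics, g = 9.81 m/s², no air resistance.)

v₀ = 105.0 ft/s × 0.3048 = 32.004 m/s
H = v₀² × sin²(θ) / (2g) = 32.004² × sin(30°)² / (2 × 9.81) = 1024.26 × 0.25 / 19.62 = 13.0512 m
H = 13.0512 m / 0.3048 = 42.82 ft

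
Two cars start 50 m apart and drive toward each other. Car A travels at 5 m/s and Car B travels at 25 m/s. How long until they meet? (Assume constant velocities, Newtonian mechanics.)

Combined speed: v_combined = 5 + 25 = 30 m/s
Time to meet: t = d/v_combined = 50/30 = 1.67 s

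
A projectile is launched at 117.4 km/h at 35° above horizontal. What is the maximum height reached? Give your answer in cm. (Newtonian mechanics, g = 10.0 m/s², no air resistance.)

v₀ = 117.4 km/h × 0.2777777777777778 = 32.6111 m/s
H = v₀² × sin²(θ) / (2g) = 32.6111² × sin(35°)² / (2 × 10.0) = 1063.48 × 0.32899 / 20.0 = 17.4937 m
H = 17.4937 m / 0.01 = 1749 cm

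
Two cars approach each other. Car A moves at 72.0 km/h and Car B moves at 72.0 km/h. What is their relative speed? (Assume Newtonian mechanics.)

v_rel = v_A + v_B = 72.0 + 72.0 = 144.0 km/h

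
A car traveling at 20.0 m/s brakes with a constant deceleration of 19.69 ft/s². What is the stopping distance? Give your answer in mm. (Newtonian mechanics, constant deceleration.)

a = 19.69 ft/s² × 0.3048 = 6.00151 m/s²
d = v₀² / (2a) = 20.0² / (2 × 6.00151) = 400.0 / 12.003 = 33.325 m
d = 33.325 m / 0.001 = 33320 mm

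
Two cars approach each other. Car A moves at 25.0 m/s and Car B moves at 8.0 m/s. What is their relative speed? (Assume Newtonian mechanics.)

v_rel = v_A + v_B = 25.0 + 8.0 = 33.0 m/s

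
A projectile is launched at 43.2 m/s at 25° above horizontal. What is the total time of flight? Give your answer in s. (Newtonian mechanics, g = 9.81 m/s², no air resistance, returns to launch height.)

T = 2 × v₀ × sin(θ) / g = 2 × 43.2 × sin(25°) / 9.81 = 2 × 43.2 × 0.422618 / 9.81 = 3.722 s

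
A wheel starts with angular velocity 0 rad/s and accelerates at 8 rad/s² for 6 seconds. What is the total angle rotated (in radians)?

θ = ω₀t + ½αt² = 0×6 + ½×8×6² = 144.0 rad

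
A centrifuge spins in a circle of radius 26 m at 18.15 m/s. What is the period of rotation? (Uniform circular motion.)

T = 2πr/v = 2π×26/18.15 = 9.0 s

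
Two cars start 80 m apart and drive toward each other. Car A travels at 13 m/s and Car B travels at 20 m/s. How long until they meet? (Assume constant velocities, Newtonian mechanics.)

Combined speed: v_combined = 13 + 20 = 33 m/s
Time to meet: t = d/v_combined = 80/33 = 2.42 s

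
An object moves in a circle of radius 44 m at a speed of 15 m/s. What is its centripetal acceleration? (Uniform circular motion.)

a_c = v²/r = 15²/44 = 225/44 = 5.11 m/s²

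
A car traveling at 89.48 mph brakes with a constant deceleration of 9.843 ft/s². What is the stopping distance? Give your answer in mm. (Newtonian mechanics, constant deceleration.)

v₀ = 89.48 mph × 0.44704 = 40.0011 m/s
a = 9.843 ft/s² × 0.3048 = 3.00015 m/s²
d = v₀² / (2a) = 40.0011² / (2 × 3.00015) = 1600.09 / 6.0003 = 266.668 m
d = 266.668 m / 0.001 = 266700 mm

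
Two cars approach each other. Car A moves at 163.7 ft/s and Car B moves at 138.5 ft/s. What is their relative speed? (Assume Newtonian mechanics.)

v_rel = v_A + v_B = 163.7 + 138.5 = 302.2 ft/s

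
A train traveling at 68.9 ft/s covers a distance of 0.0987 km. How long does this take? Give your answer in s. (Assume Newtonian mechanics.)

d = 0.0987 km × 1000.0 = 98.7 m
v = 68.9 ft/s × 0.3048 = 21.0007 m/s
t = d / v = 98.7 / 21.0007 = 4.7 s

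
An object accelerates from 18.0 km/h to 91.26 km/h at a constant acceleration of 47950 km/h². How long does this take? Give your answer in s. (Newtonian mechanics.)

v₀ = 18.0 km/h × 0.2777777777777778 = 5.0 m/s
v = 91.26 km/h × 0.2777777777777778 = 25.35 m/s
a = 47950 km/h² × 7.716049382716049e-05 = 3.69985 m/s²
t = (v - v₀) / a = (25.35 - 5.0) / 3.69985 = 5.5 s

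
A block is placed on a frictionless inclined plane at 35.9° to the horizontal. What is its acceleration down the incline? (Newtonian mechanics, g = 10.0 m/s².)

a = g sin(θ) = 10.0 × sin(35.9°) = 10.0 × 0.5864 = 5.86 m/s²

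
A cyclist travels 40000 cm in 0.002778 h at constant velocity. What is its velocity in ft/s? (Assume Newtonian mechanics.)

d = 40000 cm × 0.01 = 400.0 m
t = 0.002778 h × 3600.0 = 10.0008 s
v = d / t = 400.0 / 10.0008 = 39.9968 m/s
v = 39.9968 m/s / 0.3048 = 131.2 ft/s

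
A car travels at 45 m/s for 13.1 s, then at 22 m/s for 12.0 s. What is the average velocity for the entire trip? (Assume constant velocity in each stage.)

d₁ = v₁t₁ = 45 × 13.1 = 589.5 m
d₂ = v₂t₂ = 22 × 12.0 = 264.0 m
d_total = 853.5 m, t_total = 25.1 s
v_avg = d_total/t_total = 853.5/25.1 = 34.0 m/s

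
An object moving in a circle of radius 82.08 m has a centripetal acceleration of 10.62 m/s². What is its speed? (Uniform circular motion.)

v = √(a_c × r) = √(10.62 × 82.08) = 29.52 m/s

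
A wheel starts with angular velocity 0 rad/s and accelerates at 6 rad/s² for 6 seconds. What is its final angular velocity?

ω = ω₀ + αt = 0 + 6 × 6 = 36 rad/s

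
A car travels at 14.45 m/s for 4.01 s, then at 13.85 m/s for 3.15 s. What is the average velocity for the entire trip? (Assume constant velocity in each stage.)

d₁ = v₁t₁ = 14.45 × 4.01 = 57.9445 m
d₂ = v₂t₂ = 13.85 × 3.15 = 43.6275 m
d_total = 101.572 m, t_total = 7.16 s
v_avg = d_total/t_total = 101.572/7.16 = 14.19 m/s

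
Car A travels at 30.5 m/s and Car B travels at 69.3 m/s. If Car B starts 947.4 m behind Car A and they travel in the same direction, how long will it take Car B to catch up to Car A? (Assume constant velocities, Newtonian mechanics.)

Relative speed: v_rel = 69.3 - 30.5 = 38.8 m/s
Time to catch: t = d₀/v_rel = 947.4/38.8 = 24.42 s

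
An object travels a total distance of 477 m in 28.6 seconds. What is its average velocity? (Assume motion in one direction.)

v_avg = Δd / Δt = 477 / 28.6 = 16.68 m/s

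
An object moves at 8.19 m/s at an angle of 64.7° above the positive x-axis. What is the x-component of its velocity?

vₓ = v cos(θ) = 8.19 × cos(64.7°) = 3.5 m/s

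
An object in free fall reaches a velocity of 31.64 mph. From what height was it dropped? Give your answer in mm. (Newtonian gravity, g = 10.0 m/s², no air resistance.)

v = 31.64 mph × 0.44704 = 14.1443 m/s
h = v² / (2g) = 14.1443² / (2 × 10.0) = 10.0031 m
h = 10.0031 m / 0.001 = 10000 mm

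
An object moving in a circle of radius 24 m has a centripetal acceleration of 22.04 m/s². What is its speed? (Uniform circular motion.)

v = √(a_c × r) = √(22.04 × 24) = 23.0 m/s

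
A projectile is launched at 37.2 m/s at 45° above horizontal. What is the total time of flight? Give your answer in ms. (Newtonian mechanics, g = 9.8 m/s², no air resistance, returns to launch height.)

T = 2 × v₀ × sin(θ) / g = 2 × 37.2 × sin(45°) / 9.8 = 2 × 37.2 × 0.707107 / 9.8 = 5.36824 s
T = 5.36824 s / 0.001 = 5368 ms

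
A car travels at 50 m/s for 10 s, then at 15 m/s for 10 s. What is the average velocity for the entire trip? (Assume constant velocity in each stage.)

d₁ = v₁t₁ = 50 × 10 = 500 m
d₂ = v₂t₂ = 15 × 10 = 150 m
d_total = 650 m, t_total = 20 s
v_avg = d_total/t_total = 650/20 = 32.5 m/s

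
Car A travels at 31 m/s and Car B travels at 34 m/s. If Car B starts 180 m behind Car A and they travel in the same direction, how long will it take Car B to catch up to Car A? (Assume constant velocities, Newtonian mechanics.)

Relative speed: v_rel = 34 - 31 = 3 m/s
Time to catch: t = d₀/v_rel = 180/3 = 60.0 s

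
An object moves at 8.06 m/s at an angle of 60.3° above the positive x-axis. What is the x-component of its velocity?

vₓ = v cos(θ) = 8.06 × cos(60.3°) = 3.99 m/s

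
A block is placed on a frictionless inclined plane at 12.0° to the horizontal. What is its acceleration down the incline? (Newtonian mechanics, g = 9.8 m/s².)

a = g sin(θ) = 9.8 × sin(12.0°) = 9.8 × 0.2079 = 2.04 m/s²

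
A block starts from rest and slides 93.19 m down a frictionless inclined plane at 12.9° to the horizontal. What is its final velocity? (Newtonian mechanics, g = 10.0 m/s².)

a = g sin(θ) = 10.0 × sin(12.9°) = 2.2325 m/s²
v = √(2ad) = √(2 × 2.2325 × 93.19) = 20.4 m/s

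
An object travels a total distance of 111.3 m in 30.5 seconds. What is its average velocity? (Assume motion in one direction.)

v_avg = Δd / Δt = 111.3 / 30.5 = 3.65 m/s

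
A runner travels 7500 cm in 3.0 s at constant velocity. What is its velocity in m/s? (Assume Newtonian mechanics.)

d = 7500 cm × 0.01 = 75.0 m
v = d / t = 75.0 / 3.0 = 25.0 m/s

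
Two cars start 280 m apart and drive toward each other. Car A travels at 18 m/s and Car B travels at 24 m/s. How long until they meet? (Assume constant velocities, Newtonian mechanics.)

Combined speed: v_combined = 18 + 24 = 42 m/s
Time to meet: t = d/v_combined = 280/42 = 6.67 s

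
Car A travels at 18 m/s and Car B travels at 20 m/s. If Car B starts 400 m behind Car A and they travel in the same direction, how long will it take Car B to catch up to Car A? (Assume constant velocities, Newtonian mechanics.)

Relative speed: v_rel = 20 - 18 = 2 m/s
Time to catch: t = d₀/v_rel = 400/2 = 200.0 s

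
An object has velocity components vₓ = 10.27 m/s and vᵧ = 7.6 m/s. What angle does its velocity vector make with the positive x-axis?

θ = arctan(vᵧ/vₓ) = arctan(7.6/10.27) = 36.5°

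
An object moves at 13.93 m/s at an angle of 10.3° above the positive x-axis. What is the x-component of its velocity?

vₓ = v cos(θ) = 13.93 × cos(10.3°) = 13.71 m/s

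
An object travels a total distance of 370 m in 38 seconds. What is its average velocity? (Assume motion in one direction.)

v_avg = Δd / Δt = 370 / 38 = 9.74 m/s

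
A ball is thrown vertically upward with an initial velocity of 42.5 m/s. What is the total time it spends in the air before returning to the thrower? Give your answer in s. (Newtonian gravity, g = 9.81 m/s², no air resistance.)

t_total = 2 × v₀ / g = 2 × 42.5 / 9.81 = 8.665 s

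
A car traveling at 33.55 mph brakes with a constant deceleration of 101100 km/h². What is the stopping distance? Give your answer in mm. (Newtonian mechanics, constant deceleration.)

v₀ = 33.55 mph × 0.44704 = 14.9982 m/s
a = 101100 km/h² × 7.716049382716049e-05 = 7.80093 m/s²
d = v₀² / (2a) = 14.9982² / (2 × 7.80093) = 224.946 / 15.6019 = 14.4179 m
d = 14.4179 m / 0.001 = 14420 mm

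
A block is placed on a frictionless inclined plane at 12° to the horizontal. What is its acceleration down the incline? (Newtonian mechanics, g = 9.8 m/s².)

a = g sin(θ) = 9.8 × sin(12°) = 9.8 × 0.2079 = 2.04 m/s²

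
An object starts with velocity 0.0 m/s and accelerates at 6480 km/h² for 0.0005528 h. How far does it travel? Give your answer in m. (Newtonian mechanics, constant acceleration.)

a = 6480 km/h² × 7.716049382716049e-05 = 0.5 m/s²
t = 0.0005528 h × 3600.0 = 1.99008 s
d = v₀ × t + ½ × a × t² = 0.0 × 1.99008 + 0.5 × 0.5 × 1.99008² = 0.9901 m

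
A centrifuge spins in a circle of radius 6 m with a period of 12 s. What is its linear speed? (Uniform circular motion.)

v = 2πr/T = 2π×6/12 = 3.14 m/s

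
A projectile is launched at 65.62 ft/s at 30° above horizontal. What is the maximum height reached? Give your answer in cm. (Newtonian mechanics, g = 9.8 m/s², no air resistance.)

v₀ = 65.62 ft/s × 0.3048 = 20.001 m/s
H = v₀² × sin²(θ) / (2g) = 20.001² × sin(30°)² / (2 × 9.8) = 400.04 × 0.25 / 19.6 = 5.10255 m
H = 5.10255 m / 0.01 = 510.3 cm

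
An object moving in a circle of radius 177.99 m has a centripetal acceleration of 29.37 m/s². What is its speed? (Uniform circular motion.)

v = √(a_c × r) = √(29.37 × 177.99) = 72.3 m/s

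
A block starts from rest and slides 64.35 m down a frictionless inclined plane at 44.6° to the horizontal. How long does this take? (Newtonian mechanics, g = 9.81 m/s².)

a = g sin(θ) = 9.81 × sin(44.6°) = 6.8881 m/s²
t = √(2d/a) = √(2 × 64.35 / 6.8881) = 4.32 s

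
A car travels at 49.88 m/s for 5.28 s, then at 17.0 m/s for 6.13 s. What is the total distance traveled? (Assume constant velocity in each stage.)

d₁ = v₁t₁ = 49.88 × 5.28 = 263.3664 m
d₂ = v₂t₂ = 17.0 × 6.13 = 104.21 m
d_total = 263.3664 + 104.21 = 367.58 m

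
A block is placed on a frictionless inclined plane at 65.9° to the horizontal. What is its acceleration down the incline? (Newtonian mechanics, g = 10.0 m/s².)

a = g sin(θ) = 10.0 × sin(65.9°) = 10.0 × 0.9128 = 9.13 m/s²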